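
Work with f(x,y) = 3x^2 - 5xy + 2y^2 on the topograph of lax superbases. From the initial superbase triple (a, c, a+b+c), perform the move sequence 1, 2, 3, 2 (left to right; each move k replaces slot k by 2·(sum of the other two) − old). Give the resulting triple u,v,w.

start (3,2,0) = (f(1,0),f(0,1),f(1,1))
replace slot 1: 2·(2+0) − 3 = 1 → (1,2,0)
replace slot 2: 2·(1+0) − 2 = 0 → (1,0,0)
replace slot 3: 2·(1+0) − 0 = 2 → (1,0,2)
replace slot 2: 2·(1+2) − 0 = 6 → (1,6,2)

1,6,2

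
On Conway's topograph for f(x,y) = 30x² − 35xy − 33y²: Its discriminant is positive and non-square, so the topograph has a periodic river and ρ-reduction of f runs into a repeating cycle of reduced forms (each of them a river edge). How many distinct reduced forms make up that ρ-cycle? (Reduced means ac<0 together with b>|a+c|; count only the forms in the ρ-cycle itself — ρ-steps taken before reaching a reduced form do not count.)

D = 5185, ⌊√D⌋ = 72
descent: ρ → (-33,35,30)  [lands on river]
river: ρ → (30,25,-38)
river: ρ → (-38,51,17)
river: ρ → (17,51,-38)
river: ρ → (-38,25,30)
river: ρ → (30,35,-33)
river: ρ → (-33,31,32)
river: ρ → (32,33,-32)
river: ρ → (-32,31,33)
river: ρ → (33,35,-30)
river: ρ → (-30,25,38)
river: ρ → (38,51,-17)
river: ρ → (-17,51,38)
river: ρ → (38,25,-30)
river: ρ → (-30,35,33)
river: ρ → (33,31,-32)
river: ρ → (-32,33,32)
river: ρ → (32,31,-33)
ρ-cycle length = 18 (tail of 1 descent step not counted)

18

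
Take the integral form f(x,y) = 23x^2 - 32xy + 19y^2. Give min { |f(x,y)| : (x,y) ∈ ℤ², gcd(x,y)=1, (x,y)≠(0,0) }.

translate: b→14 (≡-32 mod 46), so (23,-32,19)→(23,14,10)
flip: (23,14,10)→(10,-14,23)
translate: b→6 (≡-14 mod 20), so (10,-14,23)→(10,6,19)
reduced (well bottom): (10,6,19) with a≤c, −a<b≤a
well minimum = a = 10

10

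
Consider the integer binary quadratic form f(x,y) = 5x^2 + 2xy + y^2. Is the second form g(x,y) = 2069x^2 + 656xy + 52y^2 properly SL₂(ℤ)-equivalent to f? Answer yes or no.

D₁ = -16, D₂ = -16
f: flip: (5,2,1)→(1,-2,5)
f: translate: b→0 (≡-2 mod 2), so (1,-2,5)→(1,0,4)
f: reduced (well bottom): (1,0,4) with a≤c, −a<b≤a
g: flip: (2069,656,52)→(52,-656,2069)
g: translate: b→-32 (≡-656 mod 104), so (52,-656,2069)→(52,-32,5)
g: flip: (52,-32,5)→(5,32,52)
g: translate: b→2 (≡32 mod 10), so (5,32,52)→(5,2,1)
g: flip: (5,2,1)→(1,-2,5)
g: translate: b→0 (≡-2 mod 2), so (1,-2,5)→(1,0,4)
g: reduced (well bottom): (1,0,4) with a≤c, −a<b≤a
reduced forms (1, 0, 4) vs (1, 0, 4) ⇒ equivalent

yes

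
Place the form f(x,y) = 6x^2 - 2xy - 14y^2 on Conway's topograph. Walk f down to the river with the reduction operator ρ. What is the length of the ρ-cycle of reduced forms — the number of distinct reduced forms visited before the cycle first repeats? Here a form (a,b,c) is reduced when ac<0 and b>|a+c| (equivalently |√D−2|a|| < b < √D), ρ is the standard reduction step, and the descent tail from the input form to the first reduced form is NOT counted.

D = 340, ⌊√D⌋ = 18
descent: ρ → (-14,2,6)
descent: ρ → (6,10,-10)  [lands on river]
river: ρ → (-10,10,6)
river: ρ → (6,14,-6)
river: ρ → (-6,10,10)
river: ρ → (10,10,-6)
river: ρ → (-6,14,6)
ρ-cycle length = 6 (tail of 2 descent steps not counted)

6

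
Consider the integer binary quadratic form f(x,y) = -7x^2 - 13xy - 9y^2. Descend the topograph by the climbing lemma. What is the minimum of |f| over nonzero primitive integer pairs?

translate: b→-1 (≡13 mod 14), so (7,13,9)→(7,-1,3)
flip: (7,-1,3)→(3,1,7)
reduced (well bottom): (3,1,7) with a≤c, −a<b≤a
well minimum |f| = |-3| = 3 (negative-definite)

3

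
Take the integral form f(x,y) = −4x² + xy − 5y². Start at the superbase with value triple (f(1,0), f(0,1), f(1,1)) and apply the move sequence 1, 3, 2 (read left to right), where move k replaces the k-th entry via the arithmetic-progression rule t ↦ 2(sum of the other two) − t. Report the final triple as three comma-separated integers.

start (-4,-5,-8) = (f(1,0),f(0,1),f(1,1))
replace slot 1: 2·((-5)+(-8)) − (-4) = -22 → (-22,-5,-8)
replace slot 3: 2·((-22)+(-5)) − (-8) = -46 → (-22,-5,-46)
replace slot 2: 2·((-22)+(-46)) − (-5) = -131 → (-22,-131,-46)

-22,-131,-46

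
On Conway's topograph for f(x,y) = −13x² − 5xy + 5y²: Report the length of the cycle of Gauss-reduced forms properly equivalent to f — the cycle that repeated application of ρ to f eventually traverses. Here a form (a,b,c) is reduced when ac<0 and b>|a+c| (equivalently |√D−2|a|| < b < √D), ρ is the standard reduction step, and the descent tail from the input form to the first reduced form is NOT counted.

D = 285, ⌊√D⌋ = 16
descent: ρ → (5,15,-3)  [lands on river]
river: ρ → (-3,15,5)
ρ-cycle length = 2 (tail of 1 descent step not counted)

2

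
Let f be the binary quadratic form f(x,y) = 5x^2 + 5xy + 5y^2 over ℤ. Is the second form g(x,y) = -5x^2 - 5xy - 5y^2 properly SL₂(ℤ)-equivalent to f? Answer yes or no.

D₁ = -75, D₂ = -75
f: reduced (well bottom): (5,5,5) with a≤c, −a<b≤a
g is negative-definite; reduce −g:
−g: reduced (well bottom): (5,5,5) with a≤c, −a<b≤a
flip sign back: reduced form of g is (-5,-5,-5)
reduced forms (5, 5, 5) vs (-5, -5, -5) ⇒ inequivalent

no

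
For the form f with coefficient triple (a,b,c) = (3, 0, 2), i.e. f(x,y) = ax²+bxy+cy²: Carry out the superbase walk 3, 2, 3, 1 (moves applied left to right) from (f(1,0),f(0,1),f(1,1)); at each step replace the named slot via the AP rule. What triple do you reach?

start (3,2,5) = (f(1,0),f(0,1),f(1,1))
replace slot 3: 2·(3+2) − 5 = 5 → (3,2,5)
replace slot 2: 2·(3+5) − 2 = 14 → (3,14,5)
replace slot 3: 2·(3+14) − 5 = 29 → (3,14,29)
replace slot 1: 2·(14+29) − 3 = 83 → (83,14,29)

83,14,29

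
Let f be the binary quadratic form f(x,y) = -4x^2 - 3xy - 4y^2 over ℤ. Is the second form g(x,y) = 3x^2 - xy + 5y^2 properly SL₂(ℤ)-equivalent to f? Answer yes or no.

D₁ = -55, D₂ = -59
discriminants differ ⇒ not SL₂(ℤ)-equivalent

no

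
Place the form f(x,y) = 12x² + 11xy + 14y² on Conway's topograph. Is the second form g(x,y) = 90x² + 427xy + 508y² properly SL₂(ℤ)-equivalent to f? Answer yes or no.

D₁ = -551, D₂ = -551
f: reduced (well bottom): (12,11,14) with a≤c, −a<b≤a
g: translate: b→67 (≡427 mod 180), so (90,427,508)→(90,67,14)
g: flip: (90,67,14)→(14,-67,90)
g: translate: b→-11 (≡-67 mod 28), so (14,-67,90)→(14,-11,12)
g: flip: (14,-11,12)→(12,11,14)
g: reduced (well bottom): (12,11,14) with a≤c, −a<b≤a
reduced forms (12, 11, 14) vs (12, 11, 14) ⇒ equivalent

yes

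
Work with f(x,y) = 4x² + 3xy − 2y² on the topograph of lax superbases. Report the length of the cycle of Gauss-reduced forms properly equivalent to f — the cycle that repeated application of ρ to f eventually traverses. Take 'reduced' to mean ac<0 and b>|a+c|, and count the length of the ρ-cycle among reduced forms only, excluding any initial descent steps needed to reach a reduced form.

D = 41, ⌊√D⌋ = 6
river: ρ → (-2,5,2)
river: ρ → (2,3,-4)
river: ρ → (-4,5,1)
river: ρ → (1,5,-4)
river: ρ → (-4,3,2)
river: ρ → (2,5,-2)
river: ρ → (-2,3,4)
river: ρ → (4,5,-1)
river: ρ → (-1,5,4)
river: ρ → (4,3,-2)
ρ-cycle length = 10 (tail of 0 descent steps not counted)

10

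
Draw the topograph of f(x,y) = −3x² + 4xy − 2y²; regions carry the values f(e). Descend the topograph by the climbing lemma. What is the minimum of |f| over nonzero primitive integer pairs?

translate: b→2 (≡-4 mod 6), so (3,-4,2)→(3,2,1)
flip: (3,2,1)→(1,-2,3)
translate: b→0 (≡-2 mod 2), so (1,-2,3)→(1,0,2)
reduced (well bottom): (1,0,2) with a≤c, −a<b≤a
well minimum |f| = |-1| = 1 (negative-definite)

1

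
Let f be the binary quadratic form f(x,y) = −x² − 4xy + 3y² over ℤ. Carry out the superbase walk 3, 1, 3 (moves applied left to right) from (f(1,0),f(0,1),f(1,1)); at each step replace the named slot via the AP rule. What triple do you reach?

start (-1,3,-2) = (f(1,0),f(0,1),f(1,1))
replace slot 3: 2·((-1)+3) − (-2) = 6 → (-1,3,6)
replace slot 1: 2·(3+6) − (-1) = 19 → (19,3,6)
replace slot 3: 2·(19+3) − 6 = 38 → (19,3,38)

19,3,38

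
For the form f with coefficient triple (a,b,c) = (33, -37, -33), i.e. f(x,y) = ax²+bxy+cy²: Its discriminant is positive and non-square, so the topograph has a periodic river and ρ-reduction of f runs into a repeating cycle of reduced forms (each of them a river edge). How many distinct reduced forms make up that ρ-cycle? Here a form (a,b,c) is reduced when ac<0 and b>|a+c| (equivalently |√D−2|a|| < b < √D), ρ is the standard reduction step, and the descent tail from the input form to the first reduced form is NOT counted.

D = 5725, ⌊√D⌋ = 75
descent: ρ → (-33,37,33)  [lands on river]
river: ρ → (33,29,-37)
river: ρ → (-37,45,25)
river: ρ → (25,55,-27)
river: ρ → (-27,53,27)
river: ρ → (27,55,-25)
river: ρ → (-25,45,37)
river: ρ → (37,29,-33)
ρ-cycle length = 8 (tail of 1 descent step not counted)

8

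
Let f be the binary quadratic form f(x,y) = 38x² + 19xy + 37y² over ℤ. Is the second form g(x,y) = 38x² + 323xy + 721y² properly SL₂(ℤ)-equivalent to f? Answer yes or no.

D₁ = -5263, D₂ = -5263
f: flip: (38,19,37)→(37,-19,38)
f: reduced (well bottom): (37,-19,38) with a≤c, −a<b≤a
g: translate: b→19 (≡323 mod 76), so (38,323,721)→(38,19,37)
g: flip: (38,19,37)→(37,-19,38)
g: reduced (well bottom): (37,-19,38) with a≤c, −a<b≤a
reduced forms (37, -19, 38) vs (37, -19, 38) ⇒ equivalent

yes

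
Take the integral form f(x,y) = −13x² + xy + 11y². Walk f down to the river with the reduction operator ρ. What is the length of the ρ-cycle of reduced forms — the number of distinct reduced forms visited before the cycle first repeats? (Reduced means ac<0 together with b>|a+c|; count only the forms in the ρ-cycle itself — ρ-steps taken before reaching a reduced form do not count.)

D = 573, ⌊√D⌋ = 23
descent: ρ → (11,21,-3)  [lands on river]
river: ρ → (-3,21,11)
river: ρ → (11,23,-1)
river: ρ → (-1,23,11)
ρ-cycle length = 4 (tail of 1 descent step not counted)

4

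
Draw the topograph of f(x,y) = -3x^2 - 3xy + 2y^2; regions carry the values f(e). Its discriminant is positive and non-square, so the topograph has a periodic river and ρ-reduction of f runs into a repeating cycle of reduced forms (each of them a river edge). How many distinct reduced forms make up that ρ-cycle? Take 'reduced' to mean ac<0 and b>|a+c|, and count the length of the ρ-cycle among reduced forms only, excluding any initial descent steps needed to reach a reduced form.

D = 33, ⌊√D⌋ = 5
descent: ρ → (2,3,-3)  [lands on river]
river: ρ → (-3,3,2)
river: ρ → (2,5,-1)
river: ρ → (-1,5,2)
ρ-cycle length = 4 (tail of 1 descent step not counted)

4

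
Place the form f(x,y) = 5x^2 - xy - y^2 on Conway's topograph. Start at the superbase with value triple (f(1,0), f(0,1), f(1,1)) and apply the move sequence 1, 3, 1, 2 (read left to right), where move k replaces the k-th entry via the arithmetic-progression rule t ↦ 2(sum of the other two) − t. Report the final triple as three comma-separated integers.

start (5,-1,3) = (f(1,0),f(0,1),f(1,1))
replace slot 1: 2·((-1)+3) − 5 = -1 → (-1,-1,3)
replace slot 3: 2·((-1)+(-1)) − 3 = -7 → (-1,-1,-7)
replace slot 1: 2·((-1)+(-7)) − (-1) = -15 → (-15,-1,-7)
replace slot 2: 2·((-15)+(-7)) − (-1) = -43 → (-15,-43,-7)

-15,-43,-7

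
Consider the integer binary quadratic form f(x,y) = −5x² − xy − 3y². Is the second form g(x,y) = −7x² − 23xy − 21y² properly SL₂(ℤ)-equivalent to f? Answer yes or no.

D₁ = -59, D₂ = -59
f is negative-definite; reduce −f:
−f: flip: (5,1,3)→(3,-1,5)
−f: reduced (well bottom): (3,-1,5) with a≤c, −a<b≤a
flip sign back: reduced form of f is (-3,1,-5)
g is negative-definite; reduce −g:
−g: translate: b→-5 (≡23 mod 14), so (7,23,21)→(7,-5,3)
−g: flip: (7,-5,3)→(3,5,7)
−g: translate: b→-1 (≡5 mod 6), so (3,5,7)→(3,-1,5)
−g: reduced (well bottom): (3,-1,5) with a≤c, −a<b≤a
flip sign back: reduced form of g is (-3,1,-5)
reduced forms (-3, 1, -5) vs (-3, 1, -5) ⇒ equivalent

yes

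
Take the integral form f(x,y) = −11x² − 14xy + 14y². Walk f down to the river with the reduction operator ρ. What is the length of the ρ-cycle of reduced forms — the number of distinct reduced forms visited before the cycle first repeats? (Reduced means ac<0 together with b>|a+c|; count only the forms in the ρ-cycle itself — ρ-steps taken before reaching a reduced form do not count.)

D = 812, ⌊√D⌋ = 28
descent: ρ → (14,14,-11)  [lands on river]
river: ρ → (-11,8,17)
river: ρ → (17,26,-2)
river: ρ → (-2,26,17)
river: ρ → (17,8,-11)
river: ρ → (-11,14,14)
ρ-cycle length = 6 (tail of 1 descent step not counted)

6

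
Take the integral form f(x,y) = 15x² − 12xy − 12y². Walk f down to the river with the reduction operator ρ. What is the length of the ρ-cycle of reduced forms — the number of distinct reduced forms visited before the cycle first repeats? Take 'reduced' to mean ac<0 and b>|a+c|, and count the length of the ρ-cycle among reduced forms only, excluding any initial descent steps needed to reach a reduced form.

D = 864, ⌊√D⌋ = 29
descent: ρ → (-12,12,15)  [lands on river]
river: ρ → (15,18,-9)
river: ρ → (-9,18,15)
river: ρ → (15,12,-12)
ρ-cycle length = 4 (tail of 1 descent step not counted)

4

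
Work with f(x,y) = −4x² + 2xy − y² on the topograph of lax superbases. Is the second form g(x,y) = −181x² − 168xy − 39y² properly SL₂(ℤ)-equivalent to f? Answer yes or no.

D₁ = -12, D₂ = -12
f is negative-definite; reduce −f:
−f: flip: (4,-2,1)→(1,2,4)
−f: translate: b→0 (≡2 mod 2), so (1,2,4)→(1,0,3)
−f: reduced (well bottom): (1,0,3) with a≤c, −a<b≤a
flip sign back: reduced form of f is (-1,0,-3)
g is negative-definite; reduce −g:
−g: flip: (181,168,39)→(39,-168,181)
−g: translate: b→-12 (≡-168 mod 78), so (39,-168,181)→(39,-12,1)
−g: flip: (39,-12,1)→(1,12,39)
−g: translate: b→0 (≡12 mod 2), so (1,12,39)→(1,0,3)
−g: reduced (well bottom): (1,0,3) with a≤c, −a<b≤a
flip sign back: reduced form of g is (-1,0,-3)
reduced forms (-1, 0, -3) vs (-1, 0, -3) ⇒ equivalent

yes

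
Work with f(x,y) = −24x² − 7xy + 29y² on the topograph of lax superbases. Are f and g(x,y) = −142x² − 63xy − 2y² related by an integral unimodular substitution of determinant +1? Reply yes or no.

D₁ = 2833, D₂ = 2833
river cycle of f (length 102): (29, 7, -24), (-24, 41, 12), (12, 31, -39), (-39, 47, 4), (4, 49, -27), (-27, 5, 26), (26, 47, -6), (-6, 49, 18), (18, 23, -32), (-32, 41, 9), … (92 more)
river cycle of g (length 102): (-2, 51, 29), (29, 7, -24), (-24, 41, 12), (12, 31, -39), (-39, 47, 4), (4, 49, -27), (-27, 5, 26), (26, 47, -6), (-6, 49, 18), (18, 23, -32), … (92 more)
cycles coincide ⇒ equivalent

yes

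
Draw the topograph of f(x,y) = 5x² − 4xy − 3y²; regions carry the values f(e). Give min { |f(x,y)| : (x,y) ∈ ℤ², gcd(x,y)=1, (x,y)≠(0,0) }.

descent: ρ → (-3,4,5)  [lands on river]
river: ρ → (5,6,-2)
river: ρ → (-2,6,5)
river: ρ → (5,4,-3)
river: ρ → (-3,8,1)
river: ρ → (1,8,-3)
closes: descent 1, river 6
min |a| on river = 1

1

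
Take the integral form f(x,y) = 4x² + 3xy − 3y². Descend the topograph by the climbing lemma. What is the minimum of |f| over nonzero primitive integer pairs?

river: ρ → (-3,3,4)
river: ρ → (4,5,-2)
river: ρ → (-2,7,1)
river: ρ → (1,7,-2)
river: ρ → (-2,5,4)
river: ρ → (4,3,-3)
closes: descent 0, river 6
min |a| on river = 1

1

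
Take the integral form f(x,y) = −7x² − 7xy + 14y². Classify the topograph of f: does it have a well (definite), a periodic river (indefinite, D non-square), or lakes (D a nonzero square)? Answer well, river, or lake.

D = b²−4ac = (-7)² − 4·(-7)·14 = 441
D = 21² is a perfect square ⇒ form factors over ℤ ⇒ lakes

lake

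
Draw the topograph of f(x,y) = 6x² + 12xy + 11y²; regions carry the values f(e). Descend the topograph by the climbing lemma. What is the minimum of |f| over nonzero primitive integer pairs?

translate: b→0 (≡12 mod 12), so (6,12,11)→(6,0,5)
flip: (6,0,5)→(5,0,6)
reduced (well bottom): (5,0,6) with a≤c, −a<b≤a
well minimum = a = 5

5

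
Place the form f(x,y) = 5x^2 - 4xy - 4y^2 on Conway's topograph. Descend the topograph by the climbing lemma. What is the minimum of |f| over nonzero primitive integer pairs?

descent: ρ → (-4,4,5)  [lands on river]
river: ρ → (5,6,-3)
river: ρ → (-3,6,5)
river: ρ → (5,4,-4)
closes: descent 1, river 4
min |a| on river = 3

3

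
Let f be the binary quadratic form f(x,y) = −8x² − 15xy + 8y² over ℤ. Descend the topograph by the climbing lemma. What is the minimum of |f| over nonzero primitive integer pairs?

descent: ρ → (8,15,-8)  [lands on river]
river: ρ → (-8,17,6)
river: ρ → (6,19,-5)
river: ρ → (-5,21,2)
river: ρ → (2,19,-15)
river: ρ → (-15,11,6)
river: ρ → (6,13,-13)
river: ρ → (-13,13,6)
river: ρ → (6,11,-15)
river: ρ → (-15,19,2)
river: ρ → (2,21,-5)
river: ρ → (-5,19,6)
river: ρ → (6,17,-8)
river: ρ → (-8,15,8)
river: ρ → (8,17,-6)
river: ρ → (-6,19,5)
river: ρ → (5,21,-2)
river: ρ → (-2,19,15)
river: ρ → (15,11,-6)
river: ρ → (-6,13,13)
river: ρ → (13,13,-6)
river: ρ → (-6,11,15)
river: ρ → (15,19,-2)
river: ρ → (-2,21,5)
river: ρ → (5,19,-6)
river: ρ → (-6,17,8)
closes: descent 1, river 26
min |a| on river = 2

2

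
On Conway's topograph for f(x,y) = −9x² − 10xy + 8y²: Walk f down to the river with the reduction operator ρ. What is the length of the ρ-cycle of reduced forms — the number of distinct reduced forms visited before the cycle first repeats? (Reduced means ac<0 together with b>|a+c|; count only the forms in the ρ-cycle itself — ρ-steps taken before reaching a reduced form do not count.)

D = 388, ⌊√D⌋ = 19
descent: ρ → (8,10,-9)  [lands on river]
river: ρ → (-9,8,9)
river: ρ → (9,10,-8)
river: ρ → (-8,6,11)
river: ρ → (11,16,-3)
river: ρ → (-3,14,16)
river: ρ → (16,18,-1)
river: ρ → (-1,18,16)
river: ρ → (16,14,-3)
river: ρ → (-3,16,11)
river: ρ → (11,6,-8)
river: ρ → (-8,10,9)
river: ρ → (9,8,-9)
river: ρ → (-9,10,8)
river: ρ → (8,6,-11)
river: ρ → (-11,16,3)
river: ρ → (3,14,-16)
river: ρ → (-16,18,1)
river: ρ → (1,18,-16)
river: ρ → (-16,14,3)
river: ρ → (3,16,-11)
river: ρ → (-11,6,8)
ρ-cycle length = 22 (tail of 1 descent step not counted)

22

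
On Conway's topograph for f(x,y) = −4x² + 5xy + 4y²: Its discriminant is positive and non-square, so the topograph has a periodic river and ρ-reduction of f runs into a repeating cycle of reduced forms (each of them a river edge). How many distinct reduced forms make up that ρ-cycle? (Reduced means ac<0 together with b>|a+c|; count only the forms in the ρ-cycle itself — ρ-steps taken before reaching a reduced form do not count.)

D = 89, ⌊√D⌋ = 9
river: ρ → (4,3,-5)
river: ρ → (-5,7,2)
river: ρ → (2,9,-1)
river: ρ → (-1,9,2)
river: ρ → (2,7,-5)
river: ρ → (-5,3,4)
river: ρ → (4,5,-4)
river: ρ → (-4,3,5)
river: ρ → (5,7,-2)
river: ρ → (-2,9,1)
river: ρ → (1,9,-2)
river: ρ → (-2,7,5)
river: ρ → (5,3,-4)
river: ρ → (-4,5,4)
ρ-cycle length = 14 (tail of 0 descent steps not counted)

14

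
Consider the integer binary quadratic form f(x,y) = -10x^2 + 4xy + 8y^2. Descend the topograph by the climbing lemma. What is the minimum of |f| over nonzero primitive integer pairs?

river: ρ → (8,12,-6)
river: ρ → (-6,12,8)
river: ρ → (8,4,-10)
river: ρ → (-10,16,2)
river: ρ → (2,16,-10)
river: ρ → (-10,4,8)
closes: descent 0, river 6
min |a| on river = 2

2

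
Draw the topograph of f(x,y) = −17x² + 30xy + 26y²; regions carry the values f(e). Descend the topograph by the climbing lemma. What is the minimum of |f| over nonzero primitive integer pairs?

river: ρ → (26,22,-21)
river: ρ → (-21,20,27)
river: ρ → (27,34,-14)
river: ρ → (-14,50,3)
river: ρ → (3,46,-46)
river: ρ → (-46,46,3)
river: ρ → (3,50,-14)
river: ρ → (-14,34,27)
river: ρ → (27,20,-21)
river: ρ → (-21,22,26)
river: ρ → (26,30,-17)
river: ρ → (-17,38,18)
river: ρ → (18,34,-21)
river: ρ → (-21,50,2)
river: ρ → (2,50,-21)
river: ρ → (-21,34,18)
river: ρ → (18,38,-17)
river: ρ → (-17,30,26)
closes: descent 0, river 18
min |a| on river = 2

2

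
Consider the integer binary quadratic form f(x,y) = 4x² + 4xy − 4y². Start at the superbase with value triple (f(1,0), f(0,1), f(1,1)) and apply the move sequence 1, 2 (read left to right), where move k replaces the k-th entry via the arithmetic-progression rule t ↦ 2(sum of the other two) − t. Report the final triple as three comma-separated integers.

start (4,-4,4) = (f(1,0),f(0,1),f(1,1))
replace slot 1: 2·((-4)+4) − 4 = -4 → (-4,-4,4)
replace slot 2: 2·((-4)+4) − (-4) = 4 → (-4,4,4)

-4,4,4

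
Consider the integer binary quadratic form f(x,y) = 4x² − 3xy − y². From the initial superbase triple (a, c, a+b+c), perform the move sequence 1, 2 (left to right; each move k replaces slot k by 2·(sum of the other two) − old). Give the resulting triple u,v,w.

start (4,-1,0) = (f(1,0),f(0,1),f(1,1))
replace slot 1: 2·((-1)+0) − 4 = -6 → (-6,-1,0)
replace slot 2: 2·((-6)+0) − (-1) = -11 → (-6,-11,0)

-6,-11,0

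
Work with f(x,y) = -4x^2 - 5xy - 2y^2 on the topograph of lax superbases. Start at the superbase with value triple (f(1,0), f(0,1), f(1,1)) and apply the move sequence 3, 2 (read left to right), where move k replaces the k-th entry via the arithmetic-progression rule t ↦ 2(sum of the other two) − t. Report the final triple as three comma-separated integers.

start (-4,-2,-11) = (f(1,0),f(0,1),f(1,1))
replace slot 3: 2·((-4)+(-2)) − (-11) = -1 → (-4,-2,-1)
replace slot 2: 2·((-4)+(-1)) − (-2) = -8 → (-4,-8,-1)

-4,-8,-1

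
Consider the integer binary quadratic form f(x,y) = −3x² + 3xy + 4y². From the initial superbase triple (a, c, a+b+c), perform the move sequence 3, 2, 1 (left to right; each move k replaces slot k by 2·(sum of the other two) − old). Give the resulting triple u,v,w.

start (-3,4,4) = (f(1,0),f(0,1),f(1,1))
replace slot 3: 2·((-3)+4) − 4 = -2 → (-3,4,-2)
replace slot 2: 2·((-3)+(-2)) − 4 = -14 → (-3,-14,-2)
replace slot 1: 2·((-14)+(-2)) − (-3) = -29 → (-29,-14,-2)

-29,-14,-2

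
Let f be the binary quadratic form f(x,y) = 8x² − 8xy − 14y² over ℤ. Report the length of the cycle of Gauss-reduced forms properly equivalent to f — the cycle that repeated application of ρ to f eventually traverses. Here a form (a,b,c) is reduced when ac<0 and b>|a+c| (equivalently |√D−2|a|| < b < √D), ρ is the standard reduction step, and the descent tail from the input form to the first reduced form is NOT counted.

D = 512, ⌊√D⌋ = 22
descent: ρ → (-14,8,8)  [lands on river]
river: ρ → (8,8,-14)
river: ρ → (-14,20,2)
river: ρ → (2,20,-14)
ρ-cycle length = 4 (tail of 1 descent step not counted)

4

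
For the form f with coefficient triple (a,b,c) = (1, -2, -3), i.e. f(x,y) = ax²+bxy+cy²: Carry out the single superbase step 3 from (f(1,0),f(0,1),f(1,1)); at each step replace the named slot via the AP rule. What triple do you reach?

start (1,-3,-4) = (f(1,0),f(0,1),f(1,1))
replace slot 3: 2·(1+(-3)) − (-4) = 0 → (1,-3,0)

1,-3,0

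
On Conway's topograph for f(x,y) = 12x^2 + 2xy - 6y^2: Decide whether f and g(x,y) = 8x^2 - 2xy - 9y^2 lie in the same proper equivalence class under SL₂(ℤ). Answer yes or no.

D₁ = 292, D₂ = 292
river cycle of f (length 18): (-6, 10, 8), (8, 6, -8), (-8, 10, 6), (6, 14, -4), (-4, 10, 12), (12, 14, -2), (-2, 14, 12), (12, 10, -4), (-4, 14, 6), (6, 10, -8), … (8 more)
river cycle of g (length 14): (-9, 2, 8), (8, 14, -3), (-3, 16, 3), (3, 14, -8), (-8, 2, 9), (9, 16, -1), (-1, 16, 9), (9, 2, -8), (-8, 14, 3), (3, 16, -3), … (4 more)
cycles differ ⇒ inequivalent

no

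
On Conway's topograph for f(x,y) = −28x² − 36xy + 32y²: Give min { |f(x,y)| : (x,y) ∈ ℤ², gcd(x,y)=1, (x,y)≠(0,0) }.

descent: ρ → (32,36,-28)  [lands on river]
river: ρ → (-28,20,40)
river: ρ → (40,60,-8)
river: ρ → (-8,68,8)
river: ρ → (8,60,-40)
river: ρ → (-40,20,28)
river: ρ → (28,36,-32)
river: ρ → (-32,28,32)
closes: descent 1, river 8
min |a| on river = 8

8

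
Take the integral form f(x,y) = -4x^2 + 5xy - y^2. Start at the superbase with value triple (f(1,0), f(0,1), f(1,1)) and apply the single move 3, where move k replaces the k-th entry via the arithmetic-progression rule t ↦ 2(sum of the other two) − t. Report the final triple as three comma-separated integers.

start (-4,-1,0) = (f(1,0),f(0,1),f(1,1))
replace slot 3: 2·((-4)+(-1)) − 0 = -10 → (-4,-1,-10)

-4,-1,-10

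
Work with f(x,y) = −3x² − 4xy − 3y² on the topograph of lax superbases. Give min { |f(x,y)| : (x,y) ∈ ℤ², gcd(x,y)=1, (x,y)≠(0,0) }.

translate: b→-2 (≡4 mod 6), so (3,4,3)→(3,-2,2)
flip: (3,-2,2)→(2,2,3)
reduced (well bottom): (2,2,3) with a≤c, −a<b≤a
well minimum |f| = |-2| = 2 (negative-definite)

2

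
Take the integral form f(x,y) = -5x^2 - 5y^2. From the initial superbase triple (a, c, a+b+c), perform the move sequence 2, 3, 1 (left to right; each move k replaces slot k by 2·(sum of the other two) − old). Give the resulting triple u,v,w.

start (-5,-5,-10) = (f(1,0),f(0,1),f(1,1))
replace slot 2: 2·((-5)+(-10)) − (-5) = -25 → (-5,-25,-10)
replace slot 3: 2·((-5)+(-25)) − (-10) = -50 → (-5,-25,-50)
replace slot 1: 2·((-25)+(-50)) − (-5) = -145 → (-145,-25,-50)

-145,-25,-50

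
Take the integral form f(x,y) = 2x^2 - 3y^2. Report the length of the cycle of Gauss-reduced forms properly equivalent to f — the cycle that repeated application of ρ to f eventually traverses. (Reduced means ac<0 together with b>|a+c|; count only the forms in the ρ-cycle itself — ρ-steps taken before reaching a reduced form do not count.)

D = 24, ⌊√D⌋ = 4
descent: ρ → (-3,0,2)
descent: ρ → (2,4,-1)  [lands on river]
river: ρ → (-1,4,2)
ρ-cycle length = 2 (tail of 2 descent steps not counted)

2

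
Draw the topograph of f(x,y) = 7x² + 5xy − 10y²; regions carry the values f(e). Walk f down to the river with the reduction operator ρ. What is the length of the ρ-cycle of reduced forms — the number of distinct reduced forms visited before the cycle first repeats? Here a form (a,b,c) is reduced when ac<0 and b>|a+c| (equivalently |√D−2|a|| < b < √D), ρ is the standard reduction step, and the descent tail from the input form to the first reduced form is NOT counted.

D = 305, ⌊√D⌋ = 17
river: ρ → (-10,15,2)
river: ρ → (2,17,-2)
river: ρ → (-2,15,10)
river: ρ → (10,5,-7)
river: ρ → (-7,9,8)
river: ρ → (8,7,-8)
river: ρ → (-8,9,7)
river: ρ → (7,5,-10)
ρ-cycle length = 8 (tail of 0 descent steps not counted)

8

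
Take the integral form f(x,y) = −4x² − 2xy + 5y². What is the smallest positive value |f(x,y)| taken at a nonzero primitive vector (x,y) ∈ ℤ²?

descent: ρ → (5,2,-4)  [lands on river]
river: ρ → (-4,6,3)
river: ρ → (3,6,-4)
river: ρ → (-4,2,5)
river: ρ → (5,8,-1)
river: ρ → (-1,8,5)
closes: descent 1, river 6
min |a| on river = 1

1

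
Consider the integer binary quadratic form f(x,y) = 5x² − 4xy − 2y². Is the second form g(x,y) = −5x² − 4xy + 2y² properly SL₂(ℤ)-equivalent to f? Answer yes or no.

D₁ = 56, D₂ = 56
river cycle of f (length 4): (-2, 4, 5), (5, 6, -1), (-1, 6, 5), (5, 4, -2)
river cycle of g (length 4): (2, 4, -5), (-5, 6, 1), (1, 6, -5), (-5, 4, 2)
cycles differ ⇒ inequivalent

no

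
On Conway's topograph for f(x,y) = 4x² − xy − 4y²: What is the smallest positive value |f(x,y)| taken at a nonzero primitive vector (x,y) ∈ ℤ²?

descent: ρ → (-4,1,4)  [lands on river]
river: ρ → (4,7,-1)
river: ρ → (-1,7,4)
river: ρ → (4,1,-4)
river: ρ → (-4,7,1)
river: ρ → (1,7,-4)
closes: descent 1, river 6
min |a| on river = 1

1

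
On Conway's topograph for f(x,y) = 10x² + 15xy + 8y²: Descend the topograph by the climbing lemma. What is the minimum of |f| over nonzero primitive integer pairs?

translate: b→-5 (≡15 mod 20), so (10,15,8)→(10,-5,3)
flip: (10,-5,3)→(3,5,10)
translate: b→-1 (≡5 mod 6), so (3,5,10)→(3,-1,8)
reduced (well bottom): (3,-1,8) with a≤c, −a<b≤a
well minimum = a = 3

3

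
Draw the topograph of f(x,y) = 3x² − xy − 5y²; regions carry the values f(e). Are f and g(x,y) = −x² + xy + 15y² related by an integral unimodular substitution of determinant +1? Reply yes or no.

D₁ = 61, D₂ = 61
river cycle of f (length 6): (3, 5, -3), (-3, 7, 1), (1, 7, -3), (-3, 5, 3), (3, 7, -1), (-1, 7, 3)
river cycle of g (length 6): (-1, 7, 3), (3, 5, -3), (-3, 7, 1), (1, 7, -3), (-3, 5, 3), (3, 7, -1)
cycles coincide ⇒ equivalent

yes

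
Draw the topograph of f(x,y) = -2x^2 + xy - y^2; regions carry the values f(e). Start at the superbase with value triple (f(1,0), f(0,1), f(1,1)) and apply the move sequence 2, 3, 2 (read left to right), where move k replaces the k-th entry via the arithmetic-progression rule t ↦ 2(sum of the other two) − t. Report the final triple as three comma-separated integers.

start (-2,-1,-2) = (f(1,0),f(0,1),f(1,1))
replace slot 2: 2·((-2)+(-2)) − (-1) = -7 → (-2,-7,-2)
replace slot 3: 2·((-2)+(-7)) − (-2) = -16 → (-2,-7,-16)
replace slot 2: 2·((-2)+(-16)) − (-7) = -29 → (-2,-29,-16)

-2,-29,-16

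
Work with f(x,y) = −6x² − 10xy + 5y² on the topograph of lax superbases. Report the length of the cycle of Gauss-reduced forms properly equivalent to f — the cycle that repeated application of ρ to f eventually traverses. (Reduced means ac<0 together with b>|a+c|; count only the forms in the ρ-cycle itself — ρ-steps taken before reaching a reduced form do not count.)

D = 220, ⌊√D⌋ = 14
descent: ρ → (5,10,-6)  [lands on river]
river: ρ → (-6,14,1)
river: ρ → (1,14,-6)
river: ρ → (-6,10,5)
ρ-cycle length = 4 (tail of 1 descent step not counted)

4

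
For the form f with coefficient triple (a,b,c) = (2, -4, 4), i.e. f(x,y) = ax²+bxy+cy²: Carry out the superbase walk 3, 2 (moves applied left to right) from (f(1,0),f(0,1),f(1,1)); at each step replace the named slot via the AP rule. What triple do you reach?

start (2,4,2) = (f(1,0),f(0,1),f(1,1))
replace slot 3: 2·(2+4) − 2 = 10 → (2,4,10)
replace slot 2: 2·(2+10) − 4 = 20 → (2,20,10)

2,20,10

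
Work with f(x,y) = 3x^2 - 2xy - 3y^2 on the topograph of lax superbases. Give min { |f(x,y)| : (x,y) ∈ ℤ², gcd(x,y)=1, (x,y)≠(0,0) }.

descent: ρ → (-3,2,3)  [lands on river]
river: ρ → (3,4,-2)
river: ρ → (-2,4,3)
river: ρ → (3,2,-3)
river: ρ → (-3,4,2)
river: ρ → (2,4,-3)
closes: descent 1, river 6
min |a| on river = 2

2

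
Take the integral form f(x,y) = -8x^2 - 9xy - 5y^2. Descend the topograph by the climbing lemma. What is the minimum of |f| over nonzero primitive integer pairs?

translate: b→-7 (≡9 mod 16), so (8,9,5)→(8,-7,4)
flip: (8,-7,4)→(4,7,8)
translate: b→-1 (≡7 mod 8), so (4,7,8)→(4,-1,5)
reduced (well bottom): (4,-1,5) with a≤c, −a<b≤a
well minimum |f| = |-4| = 4 (negative-definite)

4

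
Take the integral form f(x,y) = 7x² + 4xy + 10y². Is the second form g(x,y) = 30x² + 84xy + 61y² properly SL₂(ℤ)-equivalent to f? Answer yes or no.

D₁ = -264, D₂ = -264
f: reduced (well bottom): (7,4,10) with a≤c, −a<b≤a
g: translate: b→24 (≡84 mod 60), so (30,84,61)→(30,24,7)
g: flip: (30,24,7)→(7,-24,30)
g: translate: b→4 (≡-24 mod 14), so (7,-24,30)→(7,4,10)
g: reduced (well bottom): (7,4,10) with a≤c, −a<b≤a
reduced forms (7, 4, 10) vs (7, 4, 10) ⇒ equivalent

yes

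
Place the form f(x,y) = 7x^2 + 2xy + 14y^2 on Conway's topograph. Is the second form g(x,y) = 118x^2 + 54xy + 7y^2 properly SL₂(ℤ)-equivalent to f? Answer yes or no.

D₁ = -388, D₂ = -388
f: reduced (well bottom): (7,2,14) with a≤c, −a<b≤a
g: flip: (118,54,7)→(7,-54,118)
g: translate: b→2 (≡-54 mod 14), so (7,-54,118)→(7,2,14)
g: reduced (well bottom): (7,2,14) with a≤c, −a<b≤a
reduced forms (7, 2, 14) vs (7, 2, 14) ⇒ equivalent

yes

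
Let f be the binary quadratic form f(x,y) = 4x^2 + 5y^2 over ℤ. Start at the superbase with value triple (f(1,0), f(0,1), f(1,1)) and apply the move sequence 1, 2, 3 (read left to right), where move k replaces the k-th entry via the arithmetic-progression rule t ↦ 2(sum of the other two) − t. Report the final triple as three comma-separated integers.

start (4,5,9) = (f(1,0),f(0,1),f(1,1))
replace slot 1: 2·(5+9) − 4 = 24 → (24,5,9)
replace slot 2: 2·(24+9) − 5 = 61 → (24,61,9)
replace slot 3: 2·(24+61) − 9 = 161 → (24,61,161)

24,61,161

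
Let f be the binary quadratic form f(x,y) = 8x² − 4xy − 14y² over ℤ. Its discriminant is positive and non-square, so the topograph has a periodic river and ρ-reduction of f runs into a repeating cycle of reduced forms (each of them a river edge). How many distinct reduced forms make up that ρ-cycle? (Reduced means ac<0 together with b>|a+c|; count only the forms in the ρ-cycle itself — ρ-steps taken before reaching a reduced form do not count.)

D = 464, ⌊√D⌋ = 21
descent: ρ → (-14,4,8)
descent: ρ → (8,12,-10)  [lands on river]
river: ρ → (-10,8,10)
river: ρ → (10,12,-8)
river: ρ → (-8,20,2)
river: ρ → (2,20,-8)
river: ρ → (-8,12,10)
river: ρ → (10,8,-10)
river: ρ → (-10,12,8)
river: ρ → (8,20,-2)
river: ρ → (-2,20,8)
ρ-cycle length = 10 (tail of 2 descent steps not counted)

10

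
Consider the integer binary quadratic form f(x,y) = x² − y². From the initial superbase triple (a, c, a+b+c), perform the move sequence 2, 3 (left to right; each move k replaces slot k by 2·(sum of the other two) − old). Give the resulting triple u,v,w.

start (1,-1,0) = (f(1,0),f(0,1),f(1,1))
replace slot 2: 2·(1+0) − (-1) = 3 → (1,3,0)
replace slot 3: 2·(1+3) − 0 = 8 → (1,3,8)

1,3,8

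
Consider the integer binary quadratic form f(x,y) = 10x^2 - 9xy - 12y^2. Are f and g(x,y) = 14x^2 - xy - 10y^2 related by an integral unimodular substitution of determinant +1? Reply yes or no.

D₁ = 561, D₂ = 561
river cycle of f (length 16): (-12, 9, 10), (10, 11, -11), (-11, 11, 10), (10, 9, -12), (-12, 15, 7), (7, 13, -14), (-14, 15, 6), (6, 21, -5), (-5, 19, 10), (10, 21, -3), … (6 more)
river cycle of g (length 16): (-10, 21, 3), (3, 21, -10), (-10, 19, 5), (5, 21, -6), (-6, 15, 14), (14, 13, -7), (-7, 15, 12), (12, 9, -10), (-10, 11, 11), (11, 11, -10), … (6 more)
cycles differ ⇒ inequivalent

no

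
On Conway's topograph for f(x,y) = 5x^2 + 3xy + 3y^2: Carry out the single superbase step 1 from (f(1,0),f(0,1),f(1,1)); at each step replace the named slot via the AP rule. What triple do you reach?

start (5,3,11) = (f(1,0),f(0,1),f(1,1))
replace slot 1: 2·(3+11) − 5 = 23 → (23,3,11)

23,3,11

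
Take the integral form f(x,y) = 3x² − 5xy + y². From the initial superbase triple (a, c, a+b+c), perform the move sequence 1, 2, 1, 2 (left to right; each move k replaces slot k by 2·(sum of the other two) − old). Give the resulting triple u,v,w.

start (3,1,-1) = (f(1,0),f(0,1),f(1,1))
replace slot 1: 2·(1+(-1)) − 3 = -3 → (-3,1,-1)
replace slot 2: 2·((-3)+(-1)) − 1 = -9 → (-3,-9,-1)
replace slot 1: 2·((-9)+(-1)) − (-3) = -17 → (-17,-9,-1)
replace slot 2: 2·((-17)+(-1)) − (-9) = -27 → (-17,-27,-1)

-17,-27,-1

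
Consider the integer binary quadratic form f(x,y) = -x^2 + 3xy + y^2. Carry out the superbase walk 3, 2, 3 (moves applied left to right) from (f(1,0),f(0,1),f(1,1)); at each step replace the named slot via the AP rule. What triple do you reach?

start (-1,1,3) = (f(1,0),f(0,1),f(1,1))
replace slot 3: 2·((-1)+1) − 3 = -3 → (-1,1,-3)
replace slot 2: 2·((-1)+(-3)) − 1 = -9 → (-1,-9,-3)
replace slot 3: 2·((-1)+(-9)) − (-3) = -17 → (-1,-9,-17)

-1,-9,-17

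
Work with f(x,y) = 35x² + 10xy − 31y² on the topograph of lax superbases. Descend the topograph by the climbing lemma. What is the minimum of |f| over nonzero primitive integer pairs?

river: ρ → (-31,52,14)
river: ρ → (14,60,-15)
river: ρ → (-15,60,14)
river: ρ → (14,52,-31)
river: ρ → (-31,10,35)
river: ρ → (35,60,-6)
river: ρ → (-6,60,35)
river: ρ → (35,10,-31)
closes: descent 0, river 8
min |a| on river = 6

6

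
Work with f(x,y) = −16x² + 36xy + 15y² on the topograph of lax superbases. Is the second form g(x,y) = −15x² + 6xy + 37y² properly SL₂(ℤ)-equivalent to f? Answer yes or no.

D₁ = 2256, D₂ = 2256
river cycle of f (length 8): (15, 24, -28), (-28, 32, 11), (11, 34, -25), (-25, 16, 20), (20, 24, -21), (-21, 18, 23), (23, 28, -16), (-16, 36, 15)
river cycle of g (length 8): (-15, 36, 16), (16, 28, -23), (-23, 18, 21), (21, 24, -20), (-20, 16, 25), (25, 34, -11), (-11, 32, 28), (28, 24, -15)
cycles differ ⇒ inequivalent

no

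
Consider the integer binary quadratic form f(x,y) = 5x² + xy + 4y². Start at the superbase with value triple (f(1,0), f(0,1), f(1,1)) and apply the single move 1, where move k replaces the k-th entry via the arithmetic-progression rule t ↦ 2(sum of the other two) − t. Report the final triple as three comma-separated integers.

start (5,4,10) = (f(1,0),f(0,1),f(1,1))
replace slot 1: 2·(4+10) − 5 = 23 → (23,4,10)

23,4,10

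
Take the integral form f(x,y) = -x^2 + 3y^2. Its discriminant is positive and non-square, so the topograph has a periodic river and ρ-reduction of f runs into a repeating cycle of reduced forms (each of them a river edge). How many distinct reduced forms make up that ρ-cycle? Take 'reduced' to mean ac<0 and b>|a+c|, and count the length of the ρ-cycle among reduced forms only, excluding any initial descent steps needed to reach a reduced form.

D = 12, ⌊√D⌋ = 3
descent: ρ → (3,0,-1)
descent: ρ → (-1,2,2)  [lands on river]
river: ρ → (2,2,-1)
ρ-cycle length = 2 (tail of 2 descent steps not counted)

2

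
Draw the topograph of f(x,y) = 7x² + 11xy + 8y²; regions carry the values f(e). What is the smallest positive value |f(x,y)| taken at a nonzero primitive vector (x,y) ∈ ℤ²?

translate: b→-3 (≡11 mod 14), so (7,11,8)→(7,-3,4)
flip: (7,-3,4)→(4,3,7)
reduced (well bottom): (4,3,7) with a≤c, −a<b≤a
well minimum = a = 4

4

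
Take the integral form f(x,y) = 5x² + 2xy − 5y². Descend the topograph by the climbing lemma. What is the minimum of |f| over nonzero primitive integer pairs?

river: ρ → (-5,8,2)
river: ρ → (2,8,-5)
river: ρ → (-5,2,5)
river: ρ → (5,8,-2)
river: ρ → (-2,8,5)
river: ρ → (5,2,-5)
closes: descent 0, river 6
min |a| on river = 2

2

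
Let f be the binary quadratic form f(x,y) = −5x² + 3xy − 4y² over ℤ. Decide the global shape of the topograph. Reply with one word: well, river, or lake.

D = b²−4ac = 3² − 4·(-5)·(-4) = -71
D < 0 ⇒ definite ⇒ every region one sign ⇒ single well

well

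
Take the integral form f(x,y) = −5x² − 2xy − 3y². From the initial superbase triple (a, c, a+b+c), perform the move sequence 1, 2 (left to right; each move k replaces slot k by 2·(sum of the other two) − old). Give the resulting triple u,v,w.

start (-5,-3,-10) = (f(1,0),f(0,1),f(1,1))
replace slot 1: 2·((-3)+(-10)) − (-5) = -21 → (-21,-3,-10)
replace slot 2: 2·((-21)+(-10)) − (-3) = -59 → (-21,-59,-10)

-21,-59,-10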